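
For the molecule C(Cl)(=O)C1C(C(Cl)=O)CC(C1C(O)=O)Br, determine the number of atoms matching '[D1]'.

7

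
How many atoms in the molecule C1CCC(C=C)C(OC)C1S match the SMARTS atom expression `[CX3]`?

2

The query [CX3] means: C with X3: aliphatic carbon with exactly 3 total connections.
Check the 11 heavy atoms by environment: 7× C (X4) → no; 1× O (X2) → no; 1× S (X2) → no; 2× C (X3) → match.
That gives 2 matching atoms.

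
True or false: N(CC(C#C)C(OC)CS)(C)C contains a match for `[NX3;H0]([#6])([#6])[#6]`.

True

The pattern [NX3;H0]([#6])([#6])[#6] describes a trivalent nitrogen with no H, bonded to three carbons — a tertiary amine.
The molecule carries a dimethylamino group (-N(CH3)2), whose atoms satisfy every constraint of the query, so the pattern matches.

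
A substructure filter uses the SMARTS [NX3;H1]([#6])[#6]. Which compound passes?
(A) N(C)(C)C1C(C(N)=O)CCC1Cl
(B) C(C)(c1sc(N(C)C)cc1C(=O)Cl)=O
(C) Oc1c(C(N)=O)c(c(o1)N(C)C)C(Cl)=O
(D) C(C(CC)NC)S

D

[NX3;H1]([#6])[#6] describes a trivalent nitrogen with one H, bonded to two carbons (a secondary amine).
(A) has a dimethylamino group (-N(CH3)2) but the nitrogen has H0, not H1.
(B) has a dimethylamino group (-N(CH3)2) but the nitrogen has H0, not H1.
(C) has a dimethylamino group (-N(CH3)2) but the nitrogen has H0, not H1.
(D) contains an N-methylamino group (-NHCH3), which satisfies every atom and bond constraint.
So the answer is (D).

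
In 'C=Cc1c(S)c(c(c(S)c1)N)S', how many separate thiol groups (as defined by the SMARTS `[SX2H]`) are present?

[SX2H] is the SMARTS for a thiol: an aliphatic sulfur with two connections, one being H.
The molecule carries 3 separate instances of a thiol (-SH) meeting every constraint; each maps to a distinct set of atoms, giving 3 matches.

3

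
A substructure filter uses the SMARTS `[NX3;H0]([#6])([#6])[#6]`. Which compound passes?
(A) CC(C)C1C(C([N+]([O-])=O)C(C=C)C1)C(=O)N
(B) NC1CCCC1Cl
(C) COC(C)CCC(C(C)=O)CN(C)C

C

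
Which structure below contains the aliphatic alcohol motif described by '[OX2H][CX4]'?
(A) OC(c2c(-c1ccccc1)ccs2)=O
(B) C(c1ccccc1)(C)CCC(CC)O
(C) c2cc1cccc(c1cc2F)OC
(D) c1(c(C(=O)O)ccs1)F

B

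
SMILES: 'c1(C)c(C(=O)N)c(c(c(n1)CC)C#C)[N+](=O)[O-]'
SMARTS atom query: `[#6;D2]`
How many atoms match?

2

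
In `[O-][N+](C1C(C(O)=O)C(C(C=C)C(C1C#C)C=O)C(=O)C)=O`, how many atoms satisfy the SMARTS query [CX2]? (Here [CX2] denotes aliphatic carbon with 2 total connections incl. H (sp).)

The query [CX2] means: C with X2: aliphatic carbon with exactly 2 total connections.
Check the 21 heavy atoms by environment: 7× C (X4) → no; 1× N (charge +1, X3) → no; 1× O (charge -1, X1) → no; 4× O (X1) → no; 5× C (X3) → no; 1× O (X2) → no; 2× C (X2) → match.
That gives 2 matching atoms.

2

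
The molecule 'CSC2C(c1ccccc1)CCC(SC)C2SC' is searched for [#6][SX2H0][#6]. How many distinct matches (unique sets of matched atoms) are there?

[#6][SX2H0][#6] is the SMARTS for a thioether: an aliphatic sulfur bridging two carbons with no H on the sulfur.
The molecule carries 3 separate instances of a methylthio ether (-SCH3) meeting every constraint; each maps to a distinct set of atoms, giving 3 matches.

3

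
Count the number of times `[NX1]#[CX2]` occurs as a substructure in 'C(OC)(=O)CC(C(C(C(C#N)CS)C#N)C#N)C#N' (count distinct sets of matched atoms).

4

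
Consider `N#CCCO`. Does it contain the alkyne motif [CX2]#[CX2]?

The pattern [CX2]#[CX2] describes a carbon-carbon triple bond — an alkyne.
The closest candidate here is a nitrile (-C#N), but the triple bond is C#N, not C#C. No other fragment satisfies the full query, so there is no match.

No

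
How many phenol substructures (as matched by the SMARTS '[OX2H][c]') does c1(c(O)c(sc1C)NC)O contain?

2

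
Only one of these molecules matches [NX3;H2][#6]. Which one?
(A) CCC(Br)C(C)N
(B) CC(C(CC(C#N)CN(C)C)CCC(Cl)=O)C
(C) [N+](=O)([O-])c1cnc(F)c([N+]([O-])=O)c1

[NX3;H2][#6] describes a trivalent nitrogen with two H attached to carbon (a primary amine).
(A) contains a primary amino group (-NH2), which satisfies every atom and bond constraint.
(B) has a nitrile (-C#N) but the nitrogen is NX1 (triple-bonded), not NX3 with two H.
(C) has a nitro group (-[N+](=O)[O-]) but the nitrogen is [N+] with no H, not NX3H2.
So the answer is (A).

A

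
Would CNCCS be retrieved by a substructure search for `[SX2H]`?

Yes

The pattern [SX2H] describes an aliphatic sulfur with two connections, one being H — a thiol.
The molecule carries a thiol (-SH), whose atoms satisfy every constraint of the query, so the pattern matches.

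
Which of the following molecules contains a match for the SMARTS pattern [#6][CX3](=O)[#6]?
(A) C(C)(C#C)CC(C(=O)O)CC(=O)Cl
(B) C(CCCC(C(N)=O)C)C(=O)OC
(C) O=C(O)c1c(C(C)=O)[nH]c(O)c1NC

C

[#6][CX3](=O)[#6] describes a carbonyl carbon (no H) flanked by two carbons (a ketone).
(A) has a carboxylic acid group (-C(=O)OH) but one neighbour of the carbonyl carbon is O, not C.
(B) has a primary amide (-C(=O)NH2) but one neighbour of the carbonyl carbon is N, not C.
(C) contains an acetyl/ketone group (-C(=O)CH3), which satisfies every atom and bond constraint.
So the answer is (C).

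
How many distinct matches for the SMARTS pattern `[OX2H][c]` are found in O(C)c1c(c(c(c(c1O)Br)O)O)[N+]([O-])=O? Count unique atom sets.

3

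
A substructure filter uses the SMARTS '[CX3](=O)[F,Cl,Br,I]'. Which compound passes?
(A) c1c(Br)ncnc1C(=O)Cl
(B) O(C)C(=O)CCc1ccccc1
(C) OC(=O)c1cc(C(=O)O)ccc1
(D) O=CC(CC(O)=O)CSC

A

[CX3](=O)[F,Cl,Br,I] describes a carbonyl carbon bonded to a halogen (an acyl halide).
(A) contains an acyl chloride (-C(=O)Cl), which satisfies every atom and bond constraint.
(B) has a methyl-ester group (-C(=O)OCH3) but the carbonyl is bonded to -O-C, not to a halogen.
(C) has a carboxylic acid group (-C(=O)OH) but the carbonyl is bonded to -OH, not to a halogen.
(D) has a carboxylic acid group (-C(=O)OH) but the carbonyl is bonded to -OH, not to a halogen.
So the answer is (A).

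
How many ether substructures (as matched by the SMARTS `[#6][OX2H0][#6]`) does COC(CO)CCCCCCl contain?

1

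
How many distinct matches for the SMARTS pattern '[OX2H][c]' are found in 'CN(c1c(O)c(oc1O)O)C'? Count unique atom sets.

3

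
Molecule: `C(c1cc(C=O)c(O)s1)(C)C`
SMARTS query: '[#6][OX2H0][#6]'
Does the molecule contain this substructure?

No

The pattern [#6][OX2H0][#6] describes an aliphatic oxygen bridging two carbons with no H on the oxygen — an ether.
The closest candidate here is a hydroxyl group (-OH), but the oxygen has H1, not H0 bridging two carbons. No other fragment satisfies the full query, so there is no match.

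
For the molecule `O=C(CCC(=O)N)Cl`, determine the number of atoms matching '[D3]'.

The query [D3] means: atom with exactly three heavy-atom neighbours.
Check the 8 heavy atoms by environment: 2× C (D2) → no; 2× C (D3) → match; 2× O (D1) → no; 1× N (D1) → no; 1× Cl (D1) → no.
That gives 2 matching atoms.

2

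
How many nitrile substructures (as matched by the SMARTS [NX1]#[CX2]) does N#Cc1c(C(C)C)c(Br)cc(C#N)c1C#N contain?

3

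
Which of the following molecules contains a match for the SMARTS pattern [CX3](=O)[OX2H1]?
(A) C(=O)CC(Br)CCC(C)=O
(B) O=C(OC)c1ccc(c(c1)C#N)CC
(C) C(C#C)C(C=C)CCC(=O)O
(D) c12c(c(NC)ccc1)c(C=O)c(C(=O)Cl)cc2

C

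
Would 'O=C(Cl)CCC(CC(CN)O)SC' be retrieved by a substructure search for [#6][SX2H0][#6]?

Yes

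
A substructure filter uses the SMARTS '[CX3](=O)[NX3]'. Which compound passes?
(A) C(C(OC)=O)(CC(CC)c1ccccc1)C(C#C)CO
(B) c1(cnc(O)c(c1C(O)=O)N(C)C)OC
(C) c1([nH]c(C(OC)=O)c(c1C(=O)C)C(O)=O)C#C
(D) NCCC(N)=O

D

[CX3](=O)[NX3] describes a carbonyl carbon bonded to a trivalent nitrogen (an amide).
(A) has a methyl-ester group (-C(=O)OCH3) but the carbonyl is bonded to O, not to an NX3 nitrogen.
(B) has a carboxylic acid group (-C(=O)OH) but the carbonyl is bonded to O, not to an NX3 nitrogen.
(C) has a carboxylic acid group (-C(=O)OH) but the carbonyl is bonded to O, not to an NX3 nitrogen.
(D) contains a primary amide (-C(=O)NH2), which satisfies every atom and bond constraint.
So the answer is (D).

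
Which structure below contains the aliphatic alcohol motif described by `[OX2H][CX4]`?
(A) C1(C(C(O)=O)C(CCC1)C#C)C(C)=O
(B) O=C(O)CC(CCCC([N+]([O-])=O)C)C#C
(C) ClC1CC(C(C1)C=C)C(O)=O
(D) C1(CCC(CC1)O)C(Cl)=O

[OX2H][CX4] describes a hydroxyl oxygen bound to an sp3 (X4) carbon (an aliphatic alcohol).
(A) has a carboxylic acid group (-C(=O)OH) but the -OH is on a CX3 carbonyl carbon, not a CX4 carbon.
(B) has a carboxylic acid group (-C(=O)OH) but the -OH is on a CX3 carbonyl carbon, not a CX4 carbon.
(C) has a carboxylic acid group (-C(=O)OH) but the -OH is on a CX3 carbonyl carbon, not a CX4 carbon.
(D) contains a hydroxyl group (-OH), which satisfies every atom and bond constraint.
So the answer is (D).

D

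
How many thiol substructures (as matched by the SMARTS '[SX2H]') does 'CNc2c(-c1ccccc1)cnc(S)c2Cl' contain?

1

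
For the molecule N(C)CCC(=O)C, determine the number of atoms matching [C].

The query [C] means: uppercase C matches aliphatic (non-aromatic) carbon only.
Check the 7 heavy atoms by environment: 5× C → match; 1× O → no; 1× N → no.
That gives 5 matching atoms.

5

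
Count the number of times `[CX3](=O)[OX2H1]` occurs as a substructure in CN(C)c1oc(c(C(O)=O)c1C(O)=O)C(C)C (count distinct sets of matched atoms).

2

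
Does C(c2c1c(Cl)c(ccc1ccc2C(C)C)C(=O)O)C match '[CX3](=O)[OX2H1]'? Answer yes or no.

The pattern [CX3](=O)[OX2H1] describes an sp2 carbon double-bonded to O and single-bonded to an -OH oxygen — a carboxylic acid.
The molecule carries a carboxylic acid group (-C(=O)OH), whose atoms satisfy every constraint of the query, so the pattern matches.

Yes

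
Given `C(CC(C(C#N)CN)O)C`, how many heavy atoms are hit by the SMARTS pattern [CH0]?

1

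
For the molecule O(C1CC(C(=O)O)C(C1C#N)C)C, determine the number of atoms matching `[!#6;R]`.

0

Check the 13 heavy atoms by environment: 5× C (in 5-ring) → no; 4× C (acyclic) → no; 3× O (acyclic) → no; 1× N (acyclic) → no.
No environment satisfies the query, so 0 matching atoms.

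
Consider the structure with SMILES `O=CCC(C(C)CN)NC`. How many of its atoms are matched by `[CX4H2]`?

2

Check the 10 heavy atoms by environment: 2× C (H2, X4) → match; 2× C (H1, X4) → no; 1× C (H1, X3) → no; 1× O (H0, X1) → no; 1× N (H2, X3) → no; 1× N (H1, X3) → no; 2× C (H3, X4) → no.
That gives 2 matching atoms.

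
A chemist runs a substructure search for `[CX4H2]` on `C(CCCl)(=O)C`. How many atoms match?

2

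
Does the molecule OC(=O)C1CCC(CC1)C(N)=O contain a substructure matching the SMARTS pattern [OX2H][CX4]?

No

The pattern [OX2H][CX4] describes a hydroxyl oxygen bound to an sp3 (X4) carbon — an aliphatic alcohol.
The closest candidate here is a carboxylic acid group (-C(=O)OH), but the -OH is on a CX3 carbonyl carbon, not a CX4 carbon. No other fragment satisfies the full query, so there is no match.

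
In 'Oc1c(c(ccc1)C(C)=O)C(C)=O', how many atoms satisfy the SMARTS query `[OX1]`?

The query [OX1] means: aliphatic oxygen with one total connection — typically a carbonyl =O or an oxide.
Check the 13 heavy atoms by environment: 6× c (aromatic, X3) → no; 1× O (X2) → no; 2× C (X3) → no; 2× O (X1) → match; 2× C (X4) → no.
That gives 2 matching atoms.

2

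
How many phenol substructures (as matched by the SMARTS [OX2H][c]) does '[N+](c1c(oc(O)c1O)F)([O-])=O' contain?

[OX2H][c] is the SMARTS for a phenol: a hydroxyl oxygen attached to an aromatic carbon.
The molecule carries 2 separate instances of a hydroxyl group (-OH) meeting every constraint; each maps to a distinct set of atoms, giving 2 matches.

2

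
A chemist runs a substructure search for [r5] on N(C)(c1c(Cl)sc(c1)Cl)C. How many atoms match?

The query [r5] means: r5 matches atoms in a five-membered ring.
Check the 10 heavy atoms by environment: 1× s (aromatic, in 5-ring) → match; 4× c (aromatic, in 5-ring) → match; 2× Cl (acyclic) → no; 1× N (acyclic) → no; 2× C (acyclic) → no.
Summing the matching environments: 1 + 4 = 5 matching atoms.

5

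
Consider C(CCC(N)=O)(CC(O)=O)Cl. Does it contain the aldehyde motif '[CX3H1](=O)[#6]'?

No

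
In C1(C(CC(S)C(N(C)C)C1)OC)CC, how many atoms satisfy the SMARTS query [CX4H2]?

3

The query [CX4H2] means: sp3 carbon (X4) with exactly two hydrogens.
Check the 14 heavy atoms by environment: 4× C (H1, X4) → no; 3× C (H2, X4) → match; 4× C (H3, X4) → no; 1× S (H1, X2) → no; 1× N (H0, X3) → no; 1× O (H0, X2) → no.
That gives 3 matching atoms.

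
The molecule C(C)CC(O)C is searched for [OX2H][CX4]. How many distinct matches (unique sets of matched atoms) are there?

1

[OX2H][CX4] is the SMARTS for an aliphatic alcohol: a hydroxyl oxygen bound to an sp3 (X4) carbon.
Exactly one fragment in the molecule meets all constraints, giving 1 match.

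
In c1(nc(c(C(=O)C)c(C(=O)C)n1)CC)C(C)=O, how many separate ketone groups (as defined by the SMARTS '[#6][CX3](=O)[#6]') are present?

3

[#6][CX3](=O)[#6] is the SMARTS for a ketone: a carbonyl carbon (no H) flanked by two carbons.
The molecule carries 3 separate instances of an acetyl/ketone group (-C(=O)CH3) meeting every constraint; each maps to a distinct set of atoms, giving 3 matches.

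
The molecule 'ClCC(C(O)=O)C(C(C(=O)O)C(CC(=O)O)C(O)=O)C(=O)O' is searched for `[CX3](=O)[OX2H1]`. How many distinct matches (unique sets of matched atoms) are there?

5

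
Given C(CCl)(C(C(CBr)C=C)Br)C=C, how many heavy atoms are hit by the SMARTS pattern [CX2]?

0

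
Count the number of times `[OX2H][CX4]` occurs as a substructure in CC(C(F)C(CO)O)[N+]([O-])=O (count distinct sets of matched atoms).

[OX2H][CX4] is the SMARTS for an aliphatic alcohol: a hydroxyl oxygen bound to an sp3 (X4) carbon.
The molecule carries 2 separate instances of a hydroxyl group (-OH) meeting every constraint; each maps to a distinct set of atoms, giving 2 matches.

2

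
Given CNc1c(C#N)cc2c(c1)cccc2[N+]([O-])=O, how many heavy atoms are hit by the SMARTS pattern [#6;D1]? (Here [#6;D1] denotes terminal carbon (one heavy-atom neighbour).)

The query [#6;D1] means: carbon bonded to exactly one heavy atom.
Check the 17 heavy atoms by environment: 5× c (aromatic, D3) → no; 5× c (aromatic, D2) → no; 1× N (charge +1, D3) → no; 1× O (charge -1, D1) → no; 1× O (D1) → no; 1× C (D2) → no; 1× N (D1) → no; 1× N (D2) → no; 1× C (D1) → match.
That gives 1 matching atom.

1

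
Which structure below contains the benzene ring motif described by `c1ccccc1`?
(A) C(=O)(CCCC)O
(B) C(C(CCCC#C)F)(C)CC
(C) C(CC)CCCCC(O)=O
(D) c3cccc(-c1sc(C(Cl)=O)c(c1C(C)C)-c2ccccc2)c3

D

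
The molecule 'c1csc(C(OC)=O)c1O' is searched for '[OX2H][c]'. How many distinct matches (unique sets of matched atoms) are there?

1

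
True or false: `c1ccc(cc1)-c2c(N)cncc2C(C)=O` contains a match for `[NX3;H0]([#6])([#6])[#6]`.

False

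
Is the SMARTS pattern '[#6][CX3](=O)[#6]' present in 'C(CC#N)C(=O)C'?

Yes

The pattern [#6][CX3](=O)[#6] describes a carbonyl carbon (no H) flanked by two carbons — a ketone.
The molecule carries an acetyl/ketone group (-C(=O)CH3), whose atoms satisfy every constraint of the query, so the pattern matches.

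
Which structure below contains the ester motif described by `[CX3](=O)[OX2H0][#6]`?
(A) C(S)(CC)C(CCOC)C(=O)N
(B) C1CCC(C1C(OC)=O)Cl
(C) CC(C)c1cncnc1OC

B

[CX3](=O)[OX2H0][#6] describes a carbonyl carbon bonded to an oxygen that is itself bonded to carbon (no H on that O) (an ester).
(A) has a primary amide (-C(=O)NH2) but the carbonyl is bonded to N, not to an O-C linkage.
(B) contains a methyl-ester group (-C(=O)OCH3), which satisfies every atom and bond constraint.
(C) has a methoxy ether (-OCH3) but the ether oxygen is not adjacent to a C=O carbon.
So the answer is (B).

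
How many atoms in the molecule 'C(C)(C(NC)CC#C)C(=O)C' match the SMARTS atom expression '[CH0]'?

2

The query [CH0] means: aliphatic carbon with no attached hydrogen.
Check the 11 heavy atoms by environment: 3× C (H3) → no; 3× C (H1) → no; 1× C (H2) → no; 1× N (H1) → no; 2× C (H0) → match; 1× O (H0) → no.
That gives 2 matching atoms.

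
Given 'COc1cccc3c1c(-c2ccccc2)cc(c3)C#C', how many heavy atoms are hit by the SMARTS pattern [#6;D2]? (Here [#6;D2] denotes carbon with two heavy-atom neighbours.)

11

The query [#6;D2] means: any carbon bonded to exactly two heavy atoms.
Check the 20 heavy atoms by environment: 6× c (aromatic, D3) → no; 10× c (aromatic, D2) → match; 1× O (D2) → no; 2× C (D1) → no; 1× C (D2) → match.
Summing the matching environments: 10 + 1 = 11 matching atoms.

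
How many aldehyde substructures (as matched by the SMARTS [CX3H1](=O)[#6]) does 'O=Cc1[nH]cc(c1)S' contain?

[CX3H1](=O)[#6] is the SMARTS for an aldehyde: an sp2 carbon with one H, double-bonded to O and single-bonded to carbon.
Exactly one fragment in the molecule meets all constraints, giving 1 match.

1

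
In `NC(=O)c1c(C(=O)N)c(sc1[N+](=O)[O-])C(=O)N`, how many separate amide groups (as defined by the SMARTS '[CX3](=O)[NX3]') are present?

[CX3](=O)[NX3] is the SMARTS for an amide: a carbonyl carbon bonded to a trivalent nitrogen.
The molecule carries 3 separate instances of a primary amide (-C(=O)NH2) meeting every constraint; each maps to a distinct set of atoms, giving 3 matches.

3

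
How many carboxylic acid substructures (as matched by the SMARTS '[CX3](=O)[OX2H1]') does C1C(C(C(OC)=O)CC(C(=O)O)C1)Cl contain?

1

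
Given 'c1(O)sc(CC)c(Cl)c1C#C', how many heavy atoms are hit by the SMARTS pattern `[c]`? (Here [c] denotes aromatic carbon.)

4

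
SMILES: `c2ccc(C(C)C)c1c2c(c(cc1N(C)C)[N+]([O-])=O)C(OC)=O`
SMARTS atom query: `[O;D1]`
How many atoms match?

3

Check the 23 heavy atoms by environment: 6× c (aromatic, D3) → no; 4× c (aromatic, D2) → no; 2× C (D3) → no; 5× C (D1) → no; 1× N (D3) → no; 1× N (charge +1, D3) → no; 1× O (charge -1, D1) → match; 2× O (D1) → match; 1× O (D2) → no.
Summing the matching environments: 1 + 2 = 3 matching atoms.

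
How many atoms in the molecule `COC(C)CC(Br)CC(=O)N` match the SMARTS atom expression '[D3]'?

3

The query [D3] means: atom with exactly three heavy-atom neighbours.
Check the 11 heavy atoms by environment: 2× C (D1) → no; 3× C (D3) → match; 2× C (D2) → no; 1× O (D2) → no; 1× O (D1) → no; 1× N (D1) → no; 1× Br (D1) → no.
That gives 3 matching atoms.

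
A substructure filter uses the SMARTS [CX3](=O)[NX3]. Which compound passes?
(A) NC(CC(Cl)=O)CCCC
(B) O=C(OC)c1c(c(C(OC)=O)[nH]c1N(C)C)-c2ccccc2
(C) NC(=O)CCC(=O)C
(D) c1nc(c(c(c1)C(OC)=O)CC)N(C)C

C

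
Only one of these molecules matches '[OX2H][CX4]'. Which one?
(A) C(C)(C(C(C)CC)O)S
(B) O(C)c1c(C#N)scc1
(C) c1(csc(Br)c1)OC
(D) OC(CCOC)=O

A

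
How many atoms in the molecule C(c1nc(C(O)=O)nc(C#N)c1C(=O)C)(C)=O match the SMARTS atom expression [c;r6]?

4

The query [c;r6] means: aromatic carbon that belongs to a six-membered ring.
Check the 17 heavy atoms by environment: 2× n (aromatic, in 6-ring) → no; 4× c (aromatic, in 6-ring) → match; 6× C (acyclic) → no; 1× N (acyclic) → no; 4× O (acyclic) → no.
That gives 4 matching atoms.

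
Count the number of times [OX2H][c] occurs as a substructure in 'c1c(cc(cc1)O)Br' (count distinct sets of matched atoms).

[OX2H][c] is the SMARTS for a phenol: a hydroxyl oxygen attached to an aromatic carbon.
Exactly one fragment in the molecule meets all constraints, giving 1 match.

1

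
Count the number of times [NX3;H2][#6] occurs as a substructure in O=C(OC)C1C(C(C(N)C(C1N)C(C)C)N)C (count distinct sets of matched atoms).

3

[NX3;H2][#6] is the SMARTS for a primary amine: a trivalent nitrogen with two H attached to carbon.
The molecule carries 3 separate instances of a primary amino group (-NH2) meeting every constraint; each maps to a distinct set of atoms, giving 3 matches.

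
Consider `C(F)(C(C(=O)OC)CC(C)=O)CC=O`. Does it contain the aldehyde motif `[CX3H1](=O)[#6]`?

Yes

The pattern [CX3H1](=O)[#6] describes an sp2 carbon with one H, double-bonded to O and single-bonded to carbon — an aldehyde.
The molecule carries an aldehyde (-CHO), whose atoms satisfy every constraint of the query, so the pattern matches.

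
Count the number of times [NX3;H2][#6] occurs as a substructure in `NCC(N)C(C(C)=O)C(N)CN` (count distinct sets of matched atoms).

4

[NX3;H2][#6] is the SMARTS for a primary amine: a trivalent nitrogen with two H attached to carbon.
The molecule carries 4 separate instances of a primary amino group (-NH2) meeting every constraint; each maps to a distinct set of atoms, giving 4 matches.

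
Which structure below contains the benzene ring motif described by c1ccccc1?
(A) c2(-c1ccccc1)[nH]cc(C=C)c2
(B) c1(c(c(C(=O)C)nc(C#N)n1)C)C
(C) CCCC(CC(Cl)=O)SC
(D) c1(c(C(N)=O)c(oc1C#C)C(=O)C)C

c1ccccc1 describes six aromatic carbons in a ring (a benzene ring).
(A) contains a phenyl ring, which satisfies every atom and bond constraint.
(B) has a methyl group (-CH3) but no six-membered all-carbon aromatic ring is present.
(C) has a methyl group (-CH3) but no six-membered all-carbon aromatic ring is present.
(D) has a methyl group (-CH3) but no six-membered all-carbon aromatic ring is present.
So the answer is (A).

A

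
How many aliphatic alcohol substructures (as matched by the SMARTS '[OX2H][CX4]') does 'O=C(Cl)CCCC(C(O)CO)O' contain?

[OX2H][CX4] is the SMARTS for an aliphatic alcohol: a hydroxyl oxygen bound to an sp3 (X4) carbon.
The molecule carries 3 separate instances of a hydroxyl group (-OH) meeting every constraint; each maps to a distinct set of atoms, giving 3 matches.

3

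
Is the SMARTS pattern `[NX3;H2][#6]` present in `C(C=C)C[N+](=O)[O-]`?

No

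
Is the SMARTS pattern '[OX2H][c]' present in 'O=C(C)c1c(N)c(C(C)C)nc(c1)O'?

Yes

The pattern [OX2H][c] describes a hydroxyl oxygen attached to an aromatic carbon — a phenol.
The molecule carries a hydroxyl group (-OH), whose atoms satisfy every constraint of the query, so the pattern matches.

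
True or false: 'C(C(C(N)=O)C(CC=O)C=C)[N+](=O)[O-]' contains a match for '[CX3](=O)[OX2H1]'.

The pattern [CX3](=O)[OX2H1] describes an sp2 carbon double-bonded to O and single-bonded to an -OH oxygen — a carboxylic acid.
The closest candidate here is a primary amide (-C(=O)NH2), but the carbonyl is bonded to N, not to an -OH oxygen. No other fragment satisfies the full query, so there is no match.

False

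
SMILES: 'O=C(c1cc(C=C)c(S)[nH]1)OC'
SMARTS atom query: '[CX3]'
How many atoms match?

The query [CX3] means: C with X3: aliphatic carbon with exactly 3 total connections.
Check the 12 heavy atoms by environment: 1× n (aromatic, X3) → no; 4× c (aromatic, X3) → no; 1× S (X2) → no; 3× C (X3) → match; 1× O (X1) → no; 1× O (X2) → no; 1× C (X4) → no.
That gives 3 matching atoms.

3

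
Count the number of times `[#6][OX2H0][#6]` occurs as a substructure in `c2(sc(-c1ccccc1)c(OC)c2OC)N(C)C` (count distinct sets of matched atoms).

2

[#6][OX2H0][#6] is the SMARTS for an ether: an aliphatic oxygen bridging two carbons with no H on the oxygen.
The molecule carries 2 separate instances of a methoxy ether (-OCH3) meeting every constraint; each maps to a distinct set of atoms, giving 2 matches.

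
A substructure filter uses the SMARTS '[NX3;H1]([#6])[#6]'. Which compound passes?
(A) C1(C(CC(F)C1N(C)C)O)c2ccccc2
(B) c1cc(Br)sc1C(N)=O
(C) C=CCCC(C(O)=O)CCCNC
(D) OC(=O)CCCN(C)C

[NX3;H1]([#6])[#6] describes a trivalent nitrogen with one H, bonded to two carbons (a secondary amine).
(A) has a dimethylamino group (-N(CH3)2) but the nitrogen has H0, not H1.
(B) has a primary amide (-C(=O)NH2) but the -C(=O)NH2 nitrogen has H2, not H1.
(C) contains an N-methylamino group (-NHCH3), which satisfies every atom and bond constraint.
(D) has a dimethylamino group (-N(CH3)2) but the nitrogen has H0, not H1.
So the answer is (C).

C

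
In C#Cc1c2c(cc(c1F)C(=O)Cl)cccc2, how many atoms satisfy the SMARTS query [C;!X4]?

3

Check the 16 heavy atoms by environment: 10× c (aromatic, X3) → no; 1× F (X1) → no; 1× C (X3) → match; 1× O (X1) → no; 1× Cl (X1) → no; 2× C (X2) → match.
Summing the matching environments: 1 + 2 = 3 matching atoms.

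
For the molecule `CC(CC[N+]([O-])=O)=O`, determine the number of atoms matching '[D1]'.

The query [D1] means: atom with exactly one heavy-atom neighbour (degree 1).
Check the 8 heavy atoms by environment: 2× C (D2) → no; 1× N (charge +1, D3) → no; 1× O (charge -1, D1) → match; 2× O (D1) → match; 1× C (D3) → no; 1× C (D1) → match.
Summing the matching environments: 1 + 2 + 1 = 4 matching atoms.

4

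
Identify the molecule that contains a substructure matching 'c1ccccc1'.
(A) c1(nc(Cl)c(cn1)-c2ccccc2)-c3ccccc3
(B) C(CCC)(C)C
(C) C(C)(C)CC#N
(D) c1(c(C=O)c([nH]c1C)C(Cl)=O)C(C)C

A

c1ccccc1 describes six aromatic carbons in a ring (a benzene ring).
(A) contains a phenyl ring, which satisfies every atom and bond constraint.
(B) has a methyl group (-CH3) but no six-membered all-carbon aromatic ring is present.
(C) has a methyl group (-CH3) but no six-membered all-carbon aromatic ring is present.
(D) has a methyl group (-CH3) but no six-membered all-carbon aromatic ring is present.
So the answer is (A).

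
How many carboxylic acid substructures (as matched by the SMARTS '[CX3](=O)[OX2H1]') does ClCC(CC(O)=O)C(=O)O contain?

2

[CX3](=O)[OX2H1] is the SMARTS for a carboxylic acid: an sp2 carbon double-bonded to O and single-bonded to an -OH oxygen.
The molecule carries 2 separate instances of a carboxylic acid group (-C(=O)OH) meeting every constraint; each maps to a distinct set of atoms, giving 2 matches.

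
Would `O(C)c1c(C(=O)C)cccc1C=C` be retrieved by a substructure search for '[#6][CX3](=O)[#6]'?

Yes

The pattern [#6][CX3](=O)[#6] describes a carbonyl carbon (no H) flanked by two carbons — a ketone.
The molecule carries an acetyl/ketone group (-C(=O)CH3), whose atoms satisfy every constraint of the query, so the pattern matches.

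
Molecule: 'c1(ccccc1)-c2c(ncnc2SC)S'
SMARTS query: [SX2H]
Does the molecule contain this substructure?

The pattern [SX2H] describes an aliphatic sulfur with two connections, one being H — a thiol.
The molecule carries a thiol (-SH), whose atoms satisfy every constraint of the query, so the pattern matches.

Yes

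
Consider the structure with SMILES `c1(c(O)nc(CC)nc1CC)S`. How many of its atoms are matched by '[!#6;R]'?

Check the 12 heavy atoms by environment: 2× n (aromatic, in 6-ring) → match; 4× c (aromatic, in 6-ring) → no; 4× C (acyclic) → no; 1× S (acyclic) → no; 1× O (acyclic) → no.
That gives 2 matching atoms.

2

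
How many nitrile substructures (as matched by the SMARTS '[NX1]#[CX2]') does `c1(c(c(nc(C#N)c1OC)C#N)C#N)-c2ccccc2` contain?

3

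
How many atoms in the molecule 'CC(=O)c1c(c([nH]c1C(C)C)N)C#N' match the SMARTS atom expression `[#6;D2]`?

1

The query [#6;D2] means: any carbon bonded to exactly two heavy atoms.
Check the 14 heavy atoms by environment: 1× n (aromatic, D2) → no; 4× c (aromatic, D3) → no; 1× C (D2) → match; 2× N (D1) → no; 2× C (D3) → no; 3× C (D1) → no; 1× O (D1) → no.
That gives 1 matching atom.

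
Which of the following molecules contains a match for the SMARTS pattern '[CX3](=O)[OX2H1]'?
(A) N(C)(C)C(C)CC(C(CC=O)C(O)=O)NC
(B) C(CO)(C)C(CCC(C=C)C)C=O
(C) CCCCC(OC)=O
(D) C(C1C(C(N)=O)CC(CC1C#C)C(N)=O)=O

[CX3](=O)[OX2H1] describes an sp2 carbon double-bonded to O and single-bonded to an -OH oxygen (a carboxylic acid).
(A) contains a carboxylic acid group (-C(=O)OH), which satisfies every atom and bond constraint.
(B) has an aldehyde (-CHO) but there is no singly-bonded oxygen on the carbonyl carbon.
(C) has a methyl-ester group (-C(=O)OCH3) but the singly-bonded O has no H (OX2H0, not OX2H1).
(D) has a primary amide (-C(=O)NH2) but the carbonyl is bonded to N, not to an -OH oxygen.
So the answer is (A).

A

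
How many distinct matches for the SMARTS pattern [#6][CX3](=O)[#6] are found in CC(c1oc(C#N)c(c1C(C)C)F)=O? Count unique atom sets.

[#6][CX3](=O)[#6] is the SMARTS for a ketone: a carbonyl carbon (no H) flanked by two carbons.
Exactly one fragment in the molecule meets all constraints, giving 1 match.

1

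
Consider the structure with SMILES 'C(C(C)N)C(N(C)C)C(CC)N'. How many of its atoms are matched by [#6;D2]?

2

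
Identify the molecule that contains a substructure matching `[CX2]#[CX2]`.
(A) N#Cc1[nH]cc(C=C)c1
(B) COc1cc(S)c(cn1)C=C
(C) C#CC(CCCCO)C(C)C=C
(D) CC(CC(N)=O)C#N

C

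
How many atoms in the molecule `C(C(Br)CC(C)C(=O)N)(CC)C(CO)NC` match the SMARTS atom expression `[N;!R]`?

The query [N;!R] means: aliphatic nitrogen not in a ring.
Check the 16 heavy atoms by environment: 11× C (acyclic) → no; 2× N (acyclic) → match; 2× O (acyclic) → no; 1× Br (acyclic) → no.
That gives 2 matching atoms.

2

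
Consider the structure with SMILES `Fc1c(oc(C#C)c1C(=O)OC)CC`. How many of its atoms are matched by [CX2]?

The query [CX2] means: C with X2: aliphatic carbon with exactly 2 total connections.
Check the 14 heavy atoms by environment: 1× o (aromatic, X2) → no; 4× c (aromatic, X3) → no; 3× C (X4) → no; 2× C (X2) → match; 1× C (X3) → no; 1× O (X1) → no; 1× O (X2) → no; 1× F (X1) → no.
That gives 2 matching atoms.

2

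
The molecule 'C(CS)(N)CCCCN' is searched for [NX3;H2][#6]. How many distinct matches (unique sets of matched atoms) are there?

2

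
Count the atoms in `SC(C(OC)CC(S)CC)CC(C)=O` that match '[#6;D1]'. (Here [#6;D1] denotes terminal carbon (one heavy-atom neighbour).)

Check the 14 heavy atoms by environment: 3× C (D2) → no; 4× C (D3) → no; 1× O (D1) → no; 3× C (D1) → match; 2× S (D1) → no; 1× O (D2) → no.
That gives 3 matching atoms.

3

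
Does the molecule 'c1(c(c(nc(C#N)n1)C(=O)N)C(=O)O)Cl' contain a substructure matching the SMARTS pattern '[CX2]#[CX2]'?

No

The pattern [CX2]#[CX2] describes a carbon-carbon triple bond — an alkyne.
The closest candidate here is a nitrile (-C#N), but the triple bond is C#N, not C#C. No other fragment satisfies the full query, so there is no match.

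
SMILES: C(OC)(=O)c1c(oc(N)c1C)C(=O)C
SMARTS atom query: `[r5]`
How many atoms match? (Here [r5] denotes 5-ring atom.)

5

The query [r5] means: r5 matches atoms in a five-membered ring.
Check the 14 heavy atoms by environment: 1× o (aromatic, in 5-ring) → match; 4× c (aromatic, in 5-ring) → match; 5× C (acyclic) → no; 3× O (acyclic) → no; 1× N (acyclic) → no.
Summing the matching environments: 1 + 4 = 5 matching atoms.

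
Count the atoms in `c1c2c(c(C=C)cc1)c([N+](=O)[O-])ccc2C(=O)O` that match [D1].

The query [D1] means: atom with exactly one heavy-atom neighbour (degree 1).
Check the 18 heavy atoms by environment: 5× c (aromatic, D3) → no; 5× c (aromatic, D2) → no; 1× C (D3) → no; 3× O (D1) → match; 1× C (D2) → no; 1× C (D1) → match; 1× N (charge +1, D3) → no; 1× O (charge -1, D1) → match.
Summing the matching environments: 3 + 1 + 1 = 5 matching atoms.

5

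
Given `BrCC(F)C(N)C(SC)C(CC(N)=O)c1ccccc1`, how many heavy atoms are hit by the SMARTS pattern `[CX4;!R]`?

7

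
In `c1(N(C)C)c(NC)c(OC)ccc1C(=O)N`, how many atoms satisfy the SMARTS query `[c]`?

6

Check the 16 heavy atoms by environment: 6× c (aromatic) → match; 3× N → no; 5× C → no; 2× O → no.
That gives 6 matching atoms.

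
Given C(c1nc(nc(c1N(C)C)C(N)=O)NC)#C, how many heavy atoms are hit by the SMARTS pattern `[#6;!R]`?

6

The query [#6;!R] means: carbon not in any ring.
Check the 16 heavy atoms by environment: 2× n (aromatic, in 6-ring) → no; 4× c (aromatic, in 6-ring) → no; 6× C (acyclic) → match; 1× O (acyclic) → no; 3× N (acyclic) → no.
That gives 6 matching atoms.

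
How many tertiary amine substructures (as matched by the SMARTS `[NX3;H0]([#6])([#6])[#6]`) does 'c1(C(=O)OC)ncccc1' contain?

0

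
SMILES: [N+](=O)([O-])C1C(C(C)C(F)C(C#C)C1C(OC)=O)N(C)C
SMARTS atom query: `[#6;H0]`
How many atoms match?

2

Check the 20 heavy atoms by environment: 7× C (H1) → no; 1× N (H0) → no; 4× C (H3) → no; 2× C (H0) → match; 3× O (H0) → no; 1× N (charge +1, H0) → no; 1× O (charge -1, H0) → no; 1× F (H0) → no.
That gives 2 matching atoms.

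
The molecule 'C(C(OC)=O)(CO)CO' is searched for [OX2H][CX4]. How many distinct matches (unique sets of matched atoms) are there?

[OX2H][CX4] is the SMARTS for an aliphatic alcohol: a hydroxyl oxygen bound to an sp3 (X4) carbon.
The molecule carries 2 separate instances of a hydroxyl group (-OH) meeting every constraint; each maps to a distinct set of atoms, giving 2 matches.

2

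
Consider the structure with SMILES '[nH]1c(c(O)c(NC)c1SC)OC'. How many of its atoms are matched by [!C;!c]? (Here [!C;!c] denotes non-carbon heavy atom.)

The query [!C;!c] means: neither aliphatic nor aromatic carbon — same as [!#6].
Check the 12 heavy atoms by environment: 1× n (aromatic) → match; 4× c (aromatic) → no; 2× O → match; 1× S → match; 3× C → no; 1× N → match.
Summing the matching environments: 1 + 2 + 1 + 1 = 5 matching atoms.

5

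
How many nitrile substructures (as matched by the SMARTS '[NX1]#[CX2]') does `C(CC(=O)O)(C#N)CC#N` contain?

2

[NX1]#[CX2] is the SMARTS for a nitrile: a nitrogen triple-bonded to a two-connected carbon.
The molecule carries 2 separate instances of a nitrile (-C#N) meeting every constraint; each maps to a distinct set of atoms, giving 2 matches.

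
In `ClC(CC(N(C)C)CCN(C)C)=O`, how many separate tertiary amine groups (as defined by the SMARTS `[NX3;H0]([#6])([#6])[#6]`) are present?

[NX3;H0]([#6])([#6])[#6] is the SMARTS for a tertiary amine: a trivalent nitrogen with no H, bonded to three carbons.
The molecule carries 2 separate instances of a dimethylamino group (-N(CH3)2) meeting every constraint; each maps to a distinct set of atoms, giving 2 matches.

2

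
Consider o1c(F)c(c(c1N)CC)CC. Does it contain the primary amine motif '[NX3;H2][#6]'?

Yes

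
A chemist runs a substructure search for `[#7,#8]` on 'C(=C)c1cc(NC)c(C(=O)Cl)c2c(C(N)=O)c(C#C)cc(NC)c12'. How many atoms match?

5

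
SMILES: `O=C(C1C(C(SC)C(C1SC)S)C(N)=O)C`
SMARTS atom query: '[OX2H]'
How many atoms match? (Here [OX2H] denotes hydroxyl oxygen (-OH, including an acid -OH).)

0

Check the 16 heavy atoms by environment: 5× C (H1, X4) → no; 2× C (H0, X3) → no; 2× O (H0, X1) → no; 1× N (H2, X3) → no; 2× S (H0, X2) → no; 3× C (H3, X4) → no; 1× S (H1, X2) → no.
No environment satisfies the query, so 0 matching atoms.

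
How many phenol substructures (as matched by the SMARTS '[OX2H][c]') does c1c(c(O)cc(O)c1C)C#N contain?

2

[OX2H][c] is the SMARTS for a phenol: a hydroxyl oxygen attached to an aromatic carbon.
The molecule carries 2 separate instances of a hydroxyl group (-OH) meeting every constraint; each maps to a distinct set of atoms, giving 2 matches.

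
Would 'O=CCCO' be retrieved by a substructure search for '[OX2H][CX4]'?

Yes

The pattern [OX2H][CX4] describes a hydroxyl oxygen bound to an sp3 (X4) carbon — an aliphatic alcohol.
The molecule carries a hydroxyl group (-OH), whose atoms satisfy every constraint of the query, so the pattern matches.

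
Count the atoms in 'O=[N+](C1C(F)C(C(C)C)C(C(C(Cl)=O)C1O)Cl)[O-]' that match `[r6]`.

The query [r6] means: r6 matches atoms in a six-membered ring.
Check the 18 heavy atoms by environment: 6× C (in 6-ring) → match; 1× N (charge +1, acyclic) → no; 1× O (charge -1, acyclic) → no; 3× O (acyclic) → no; 4× C (acyclic) → no; 2× Cl (acyclic) → no; 1× F (acyclic) → no.
That gives 6 matching atoms.

6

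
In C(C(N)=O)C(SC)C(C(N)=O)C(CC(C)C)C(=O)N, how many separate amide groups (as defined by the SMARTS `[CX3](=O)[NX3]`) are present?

[CX3](=O)[NX3] is the SMARTS for an amide: a carbonyl carbon bonded to a trivalent nitrogen.
The molecule carries 3 separate instances of a primary amide (-C(=O)NH2) meeting every constraint; each maps to a distinct set of atoms, giving 3 matches.

3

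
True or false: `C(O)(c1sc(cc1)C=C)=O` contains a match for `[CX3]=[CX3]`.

True

The pattern [CX3]=[CX3] describes a non-aromatic C=C double bond between two sp2 carbons — an alkene.
The molecule carries a vinyl group (-CH=CH2), whose atoms satisfy every constraint of the query, so the pattern matches.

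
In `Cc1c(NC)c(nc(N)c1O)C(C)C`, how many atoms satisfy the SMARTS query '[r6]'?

6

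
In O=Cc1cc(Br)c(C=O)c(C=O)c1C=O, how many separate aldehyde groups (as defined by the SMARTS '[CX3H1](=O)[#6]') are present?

4

[CX3H1](=O)[#6] is the SMARTS for an aldehyde: an sp2 carbon with one H, double-bonded to O and single-bonded to carbon.
The molecule carries 4 separate instances of an aldehyde (-CHO) meeting every constraint; each maps to a distinct set of atoms, giving 4 matches.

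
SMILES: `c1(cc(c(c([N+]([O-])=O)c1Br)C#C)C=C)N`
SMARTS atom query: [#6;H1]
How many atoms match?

3

The query [#6;H1] means: any carbon bearing exactly one hydrogen.
Check the 15 heavy atoms by environment: 5× c (aromatic, H0) → no; 1× c (aromatic, H1) → match; 1× N (H2) → no; 2× C (H1) → match; 1× C (H2) → no; 1× N (charge +1, H0) → no; 1× O (charge -1, H0) → no; 1× O (H0) → no; 1× Br (H0) → no; 1× C (H0) → no.
Summing the matching environments: 1 + 2 = 3 matching atoms.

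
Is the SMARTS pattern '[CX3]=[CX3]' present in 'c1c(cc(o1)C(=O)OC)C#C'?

No

The pattern [CX3]=[CX3] describes a non-aromatic C=C double bond between two sp2 carbons — an alkene.
The closest candidate here is an ethynyl group (-C#CH), but the C-C bond is a triple bond, not a double bond. No other fragment satisfies the full query, so there is no match.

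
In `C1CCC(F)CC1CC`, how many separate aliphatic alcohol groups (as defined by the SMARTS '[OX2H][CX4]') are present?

0

[OX2H][CX4] is the SMARTS for an aliphatic alcohol: a hydroxyl oxygen bound to an sp3 (X4) carbon.
No fragment in the molecule satisfies every constraint, giving 0 matches.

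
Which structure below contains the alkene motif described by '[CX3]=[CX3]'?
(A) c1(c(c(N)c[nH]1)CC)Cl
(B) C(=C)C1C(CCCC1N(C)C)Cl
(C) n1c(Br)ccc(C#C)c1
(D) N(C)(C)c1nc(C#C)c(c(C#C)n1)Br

B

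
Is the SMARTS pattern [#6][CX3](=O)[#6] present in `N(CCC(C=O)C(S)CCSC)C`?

No

The pattern [#6][CX3](=O)[#6] describes a carbonyl carbon (no H) flanked by two carbons — a ketone.
The closest candidate here is an aldehyde (-CHO), but the carbonyl carbon has H1, so it is not flanked by two carbons. No other fragment satisfies the full query, so there is no match.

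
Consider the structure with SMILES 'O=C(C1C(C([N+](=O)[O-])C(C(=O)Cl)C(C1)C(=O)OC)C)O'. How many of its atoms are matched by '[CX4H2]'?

1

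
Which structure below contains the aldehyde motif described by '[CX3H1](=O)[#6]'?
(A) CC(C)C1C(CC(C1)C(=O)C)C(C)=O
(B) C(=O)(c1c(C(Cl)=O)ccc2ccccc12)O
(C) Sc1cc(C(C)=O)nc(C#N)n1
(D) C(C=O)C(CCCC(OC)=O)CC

D

[CX3H1](=O)[#6] describes an sp2 carbon with one H, double-bonded to O and single-bonded to carbon (an aldehyde).
(A) has an acetyl/ketone group (-C(=O)CH3) but the carbonyl carbon has H0 (two carbon neighbours), not H1.
(B) has a carboxylic acid group (-C(=O)OH) but the carbonyl carbon has H0 and is bonded to O, not H1.
(C) has an acetyl/ketone group (-C(=O)CH3) but the carbonyl carbon has H0 (two carbon neighbours), not H1.
(D) contains an aldehyde (-CHO), which satisfies every atom and bond constraint.
So the answer is (D).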